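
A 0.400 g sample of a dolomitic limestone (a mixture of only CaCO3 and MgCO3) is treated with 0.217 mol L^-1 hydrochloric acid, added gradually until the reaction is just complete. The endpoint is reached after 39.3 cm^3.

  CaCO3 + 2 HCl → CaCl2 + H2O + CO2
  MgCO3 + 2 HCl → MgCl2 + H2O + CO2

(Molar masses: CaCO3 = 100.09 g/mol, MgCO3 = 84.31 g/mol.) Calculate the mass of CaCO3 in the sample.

0.257 g

n(HCl) = 0.0393 × 0.217 = 8.53 × 10^-3 mol
Let x = n(CaCO3), y = n(MgCO3).
Titrant: 2x + 2y = 8.53 × 10^-3;  mass: 100.09x + 84.31y = 0.400
Solving, x = 2.57 × 10^-3 mol, y = 1.70 × 10^-3 mol
mass of CaCO3 = 2.57 × 10^-3 × 100.09 = 0.257 g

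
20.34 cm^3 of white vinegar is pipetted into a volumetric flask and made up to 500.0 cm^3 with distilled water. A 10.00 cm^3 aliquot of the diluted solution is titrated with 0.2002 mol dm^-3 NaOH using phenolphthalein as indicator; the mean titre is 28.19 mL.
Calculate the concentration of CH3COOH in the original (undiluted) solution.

13.87 mol/L

CH3COOH + NaOH → CH3COONa + H2O
n(NaOH) = 0.02819 × 0.2002 = 5.644 × 10^-3 mol
n(CH3COOH) in the aliquot = 5.644 × 10^-3 mol (1:1 ratio)
[CH3COOH]_dilute = 5.644 × 10^-3 / 0.01000 = 0.5644 mol/L
Dilution factor = 500.0 / 20.34 = 24.58
[CH3COOH]_stock = 0.5644 × 24.58 = 13.87 mol/L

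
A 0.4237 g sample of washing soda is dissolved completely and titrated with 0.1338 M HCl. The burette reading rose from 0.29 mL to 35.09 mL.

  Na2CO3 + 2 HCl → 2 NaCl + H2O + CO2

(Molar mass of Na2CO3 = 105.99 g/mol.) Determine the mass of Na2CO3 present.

n(HCl) = 0.03480 L × 0.1338 mol/L = 4.656 × 10^-3 mol
From the 1:2 ratio, n(Na2CO3) = 1/2 × 4.656 × 10^-3 = 2.328 × 10^-3 mol
mass of Na2CO3 = 2.328 × 10^-3 × 105.99 g/mol = 0.2468 g

0.2468 g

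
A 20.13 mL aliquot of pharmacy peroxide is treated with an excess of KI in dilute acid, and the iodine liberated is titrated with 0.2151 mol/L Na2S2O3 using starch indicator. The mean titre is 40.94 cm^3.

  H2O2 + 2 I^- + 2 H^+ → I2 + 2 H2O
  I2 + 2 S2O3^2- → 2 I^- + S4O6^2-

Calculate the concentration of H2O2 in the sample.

n(S2O3^2-) = 0.04094 × 0.2151 = 8.806 × 10^-3 mol
n(I2) = n(S2O3^2-)/2 = 4.403 × 10^-3 mol
n(H2O2) in the aliquot = 4.403 × 10^-3 mol (1:1 ratio)
[H2O2] = 4.403 × 10^-3 / 0.02013 = 0.2187 mol/L

0.2187 mol/L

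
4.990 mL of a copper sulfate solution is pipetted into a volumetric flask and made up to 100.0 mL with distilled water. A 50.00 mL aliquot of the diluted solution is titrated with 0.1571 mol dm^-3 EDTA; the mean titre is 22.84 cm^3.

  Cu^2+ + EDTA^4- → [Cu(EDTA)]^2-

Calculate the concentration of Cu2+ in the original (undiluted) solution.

n(EDTA) = 0.02284 × 0.1571 = 3.588 × 10^-3 mol
n(Cu2+) in the aliquot = 3.588 × 10^-3 mol (1:1 ratio)
[Cu2+]_dilute = 3.588 × 10^-3 / 0.05000 = 0.07176 mol/L
Dilution factor = 100.0 / 4.990 = 20.04
[Cu2+]_stock = 0.07176 × 20.04 = 1.438 mol/L

1.438 mol/L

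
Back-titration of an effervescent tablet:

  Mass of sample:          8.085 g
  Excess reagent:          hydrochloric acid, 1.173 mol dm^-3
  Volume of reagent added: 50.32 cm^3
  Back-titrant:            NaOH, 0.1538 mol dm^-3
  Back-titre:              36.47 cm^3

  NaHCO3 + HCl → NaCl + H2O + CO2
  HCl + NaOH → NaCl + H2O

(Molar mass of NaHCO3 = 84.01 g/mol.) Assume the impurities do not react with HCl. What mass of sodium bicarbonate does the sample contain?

n(HCl) added = 0.05032 × 1.173 = 0.05903 mol
n(NaOH) used in back-titration = 0.03647 × 0.1538 = 5.609 × 10^-3 mol
n(HCl) left over = 5.609 × 10^-3 mol (1:1 ratio)
n(HCl) consumed by analyte = 0.05903 − 5.609 × 10^-3 = 0.05342 mol
n(NaHCO3) = 0.05342 mol (1:1 ratio)
mass of NaHCO3 = 0.05342 × 84.01 = 4.488 g

4.488 g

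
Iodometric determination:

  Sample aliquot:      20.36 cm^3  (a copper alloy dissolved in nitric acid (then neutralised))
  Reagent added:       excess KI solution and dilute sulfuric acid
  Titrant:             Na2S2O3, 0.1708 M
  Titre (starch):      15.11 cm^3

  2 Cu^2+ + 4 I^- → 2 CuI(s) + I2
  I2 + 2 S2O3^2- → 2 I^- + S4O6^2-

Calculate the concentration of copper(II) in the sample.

n(S2O3^2-) = 0.01511 × 0.1708 = 2.581 × 10^-3 mol
n(I2) = n(S2O3^2-)/2 = 1.290 × 10^-3 mol
From the 2:1 ratio, n(Cu2+) in the aliquot = 2/1 × 1.290 × 10^-3 = 2.581 × 10^-3 mol
[Cu2+] = 2.581 × 10^-3 / 0.02036 = 0.1268 mol/L

0.1268 M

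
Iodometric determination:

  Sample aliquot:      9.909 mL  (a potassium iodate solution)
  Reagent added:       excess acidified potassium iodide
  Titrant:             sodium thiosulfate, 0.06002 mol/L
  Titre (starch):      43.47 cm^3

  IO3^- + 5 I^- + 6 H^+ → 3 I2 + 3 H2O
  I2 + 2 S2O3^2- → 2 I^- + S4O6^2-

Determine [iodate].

0.04388 mol/L

n(S2O3^2-) = 0.04347 × 0.06002 = 2.609 × 10^-3 mol
n(I2) = n(S2O3^2-)/2 = 1.305 × 10^-3 mol
From the 1:3 ratio, n(IO3^-) in the aliquot = 1/3 × 1.305 × 10^-3 = 4.348 × 10^-4 mol
[IO3^-] = 4.348 × 10^-4 / 0.009909 = 0.04388 mol/L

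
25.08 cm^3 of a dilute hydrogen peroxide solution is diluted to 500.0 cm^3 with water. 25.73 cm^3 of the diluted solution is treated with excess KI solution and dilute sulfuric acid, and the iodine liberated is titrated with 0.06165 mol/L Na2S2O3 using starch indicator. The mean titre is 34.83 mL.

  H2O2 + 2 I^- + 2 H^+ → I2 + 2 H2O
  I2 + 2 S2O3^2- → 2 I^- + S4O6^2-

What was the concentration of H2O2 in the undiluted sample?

0.8319 mol/L

n(S2O3^2-) = 0.03483 × 0.06165 = 2.147 × 10^-3 mol
n(I2) = n(S2O3^2-)/2 = 1.074 × 10^-3 mol
n(H2O2) in the aliquot = 1.074 × 10^-3 mol (1:1 ratio)
[H2O2]_dilute = 1.074 × 10^-3 / 0.02573 = 0.04173 mol/L
[H2O2]_original = 0.04173 × 500.0/25.08 = 0.8319 mol/L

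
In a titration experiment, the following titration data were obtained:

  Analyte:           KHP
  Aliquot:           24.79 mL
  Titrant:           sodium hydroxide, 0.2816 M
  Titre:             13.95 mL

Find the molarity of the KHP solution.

KHC8H4O4 + NaOH → KNaC8H4O4 + H2O
n(NaOH) = 0.01395 L × 0.2816 mol/L = 3.928 × 10^-3 mol
n(KHC8H4O4) = 3.928 × 10^-3 mol (1:1 mole ratio)
[KHC8H4O4] = 3.928 × 10^-3 mol / 0.02479 L = 0.1585 mol/L

0.1585 M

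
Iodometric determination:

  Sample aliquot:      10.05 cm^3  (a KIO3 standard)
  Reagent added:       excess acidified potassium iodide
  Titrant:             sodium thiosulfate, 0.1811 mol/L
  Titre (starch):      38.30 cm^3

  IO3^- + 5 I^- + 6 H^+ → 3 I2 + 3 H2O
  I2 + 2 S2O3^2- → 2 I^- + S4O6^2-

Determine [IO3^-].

n(S2O3^2-) = 0.03830 × 0.1811 = 6.936 × 10^-3 mol
n(I2) = n(S2O3^2-)/2 = 3.468 × 10^-3 mol
From the 1:3 ratio, n(IO3^-) in the aliquot = 1/3 × 3.468 × 10^-3 = 1.156 × 10^-3 mol
[IO3^-] = 1.156 × 10^-3 / 0.01005 = 0.1150 mol/L

0.1150 mol/L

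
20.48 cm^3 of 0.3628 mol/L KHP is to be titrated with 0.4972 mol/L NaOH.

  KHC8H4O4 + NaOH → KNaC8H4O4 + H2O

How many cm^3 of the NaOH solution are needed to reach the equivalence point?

14.94 mL

n(KHC8H4O4) = 0.02048 L × 0.3628 mol/L = 7.430 × 10^-3 mol
n(NaOH) = 7.430 × 10^-3 mol (1:1 stoichiometry)
V(NaOH) = 7.430 × 10^-3 mol / 0.4972 mol/L = 0.01494 L = 14.94 mL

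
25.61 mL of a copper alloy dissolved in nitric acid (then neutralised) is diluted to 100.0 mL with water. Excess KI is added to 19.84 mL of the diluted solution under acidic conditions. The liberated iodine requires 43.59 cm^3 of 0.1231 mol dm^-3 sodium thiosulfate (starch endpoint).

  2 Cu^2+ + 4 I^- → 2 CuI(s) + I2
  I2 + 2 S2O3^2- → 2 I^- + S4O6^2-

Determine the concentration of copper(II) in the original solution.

1.056 mol/L

n(S2O3^2-) = 0.04359 × 0.1231 = 5.366 × 10^-3 mol
n(I2) = n(S2O3^2-)/2 = 2.683 × 10^-3 mol
From the 2:1 ratio, n(Cu2+) in the aliquot = 2/1 × 2.683 × 10^-3 = 5.366 × 10^-3 mol
[Cu2+]_dilute = 5.366 × 10^-3 / 0.01984 = 0.2705 mol/L
[Cu2+]_original = 0.2705 × 100.0/25.61 = 1.056 mol/L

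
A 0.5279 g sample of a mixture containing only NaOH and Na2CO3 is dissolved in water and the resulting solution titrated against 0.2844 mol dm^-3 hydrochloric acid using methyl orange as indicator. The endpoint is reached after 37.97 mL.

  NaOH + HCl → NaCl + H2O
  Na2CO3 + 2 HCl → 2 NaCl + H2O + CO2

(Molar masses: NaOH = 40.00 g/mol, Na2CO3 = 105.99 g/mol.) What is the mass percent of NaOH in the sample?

25.87 %

n(HCl) = 0.03797 × 0.2844 = 0.01080 mol
Let x = n(NaOH), y = n(Na2CO3).
Titrant: 1x + 2y = 0.01080;  mass: 40.00x + 105.99y = 0.5279
Solving, x = 3.415 × 10^-3 mol, y = 3.692 × 10^-3 mol
mass of NaOH = 3.415 × 10^-3 × 40.00 = 0.1366 g
% NaOH = 0.1366 / 0.5279 × 100 = 25.87 %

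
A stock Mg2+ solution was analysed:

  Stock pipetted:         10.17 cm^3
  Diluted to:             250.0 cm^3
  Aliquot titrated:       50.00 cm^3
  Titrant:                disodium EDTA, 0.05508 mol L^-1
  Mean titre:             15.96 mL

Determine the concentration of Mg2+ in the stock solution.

0.4322 mol/L

Mg^2+ + EDTA^4- → [Mg(EDTA)]^2-
n(EDTA) = 0.01596 × 0.05508 = 8.791 × 10^-4 mol
n(Mg2+) in the aliquot = 8.791 × 10^-4 mol (1:1 ratio)
[Mg2+]_dilute = 8.791 × 10^-4 / 0.05000 = 0.01758 mol/L
Dilution factor = 250.0 / 10.17 = 24.58
[Mg2+]_stock = 0.01758 × 24.58 = 0.4322 mol/L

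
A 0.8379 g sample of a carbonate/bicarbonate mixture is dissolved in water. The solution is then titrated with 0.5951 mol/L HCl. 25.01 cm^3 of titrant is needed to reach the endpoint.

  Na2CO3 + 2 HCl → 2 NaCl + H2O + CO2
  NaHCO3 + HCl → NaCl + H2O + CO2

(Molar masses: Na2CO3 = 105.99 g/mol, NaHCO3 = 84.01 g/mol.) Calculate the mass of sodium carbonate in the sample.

0.7048 g

n(HCl) = 0.02501 × 0.5951 = 0.01488 mol
Let x = n(Na2CO3), y = n(NaHCO3).
Titrant: 2x + 1y = 0.01488;  mass: 105.99x + 84.01y = 0.8379
Solving, x = 6.649 × 10^-3 mol, y = 1.585 × 10^-3 mol
mass of Na2CO3 = 6.649 × 10^-3 × 105.99 = 0.7048 g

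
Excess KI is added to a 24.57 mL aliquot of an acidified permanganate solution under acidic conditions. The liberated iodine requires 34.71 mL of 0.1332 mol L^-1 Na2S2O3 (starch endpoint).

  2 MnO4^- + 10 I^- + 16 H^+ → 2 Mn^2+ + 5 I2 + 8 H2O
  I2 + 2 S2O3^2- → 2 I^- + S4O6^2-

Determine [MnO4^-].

n(S2O3^2-) = 0.03471 × 0.1332 = 4.623 × 10^-3 mol
n(I2) = n(S2O3^2-)/2 = 2.312 × 10^-3 mol
From the 2:5 ratio, n(MnO4^-) in the aliquot = 2/5 × 2.312 × 10^-3 = 9.247 × 10^-4 mol
[MnO4^-] = 9.247 × 10^-4 / 0.02457 = 0.03763 mol/L

0.03763 mol/L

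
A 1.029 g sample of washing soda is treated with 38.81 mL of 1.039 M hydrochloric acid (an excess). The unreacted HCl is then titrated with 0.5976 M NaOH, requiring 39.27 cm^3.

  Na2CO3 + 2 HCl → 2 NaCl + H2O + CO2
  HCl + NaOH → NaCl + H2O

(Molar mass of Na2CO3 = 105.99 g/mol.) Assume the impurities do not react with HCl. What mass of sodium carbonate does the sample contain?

0.8933 g

n(HCl) added = 0.03881 × 1.039 = 0.04032 mol
n(NaOH) used in back-titration = 0.03927 × 0.5976 = 0.02347 mol
n(HCl) left over = 0.02347 mol (1:1 ratio)
n(HCl) consumed by analyte = 0.04032 − 0.02347 = 0.01686 mol
From the 1:2 ratio, n(Na2CO3) = 1/2 × 0.01686 = 8.428 × 10^-3 mol
mass of Na2CO3 = 8.428 × 10^-3 × 105.99 = 0.8933 g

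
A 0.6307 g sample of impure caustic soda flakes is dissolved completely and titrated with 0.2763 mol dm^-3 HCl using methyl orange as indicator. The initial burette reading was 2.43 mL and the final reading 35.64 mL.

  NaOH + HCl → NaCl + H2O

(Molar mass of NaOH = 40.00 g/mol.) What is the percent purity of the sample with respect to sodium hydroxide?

n(HCl) = 0.03321 L × 0.2763 mol/L = 9.176 × 10^-3 mol
n(NaOH) = 9.176 × 10^-3 mol (1:1 ratio)
mass of NaOH = 9.176 × 10^-3 × 40.00 g/mol = 0.3670 g
% NaOH = 0.3670 / 0.6307 × 100 = 58.20 %

58.20 %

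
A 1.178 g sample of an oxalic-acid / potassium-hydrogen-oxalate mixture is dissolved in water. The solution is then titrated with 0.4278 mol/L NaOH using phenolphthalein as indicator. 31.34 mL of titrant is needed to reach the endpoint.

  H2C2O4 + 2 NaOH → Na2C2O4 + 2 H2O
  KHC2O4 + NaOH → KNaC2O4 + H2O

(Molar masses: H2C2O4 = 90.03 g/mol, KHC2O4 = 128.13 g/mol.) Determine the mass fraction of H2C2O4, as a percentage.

24.82 %

n(NaOH) = 0.03134 × 0.4278 = 0.01341 mol
Let x = n(H2C2O4), y = n(KHC2O4).
Titrant: 2x + 1y = 0.01341;  mass: 90.03x + 128.13y = 1.178
Solving, x = 3.248 × 10^-3 mol, y = 6.912 × 10^-3 mol
mass of H2C2O4 = 3.248 × 10^-3 × 90.03 = 0.2924 g
% H2C2O4 = 0.2924 / 1.178 × 100 = 24.82 %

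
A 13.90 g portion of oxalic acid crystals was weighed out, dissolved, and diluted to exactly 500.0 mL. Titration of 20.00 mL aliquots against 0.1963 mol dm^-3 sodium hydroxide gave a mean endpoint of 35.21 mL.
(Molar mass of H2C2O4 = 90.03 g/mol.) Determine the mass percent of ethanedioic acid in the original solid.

H2C2O4 + 2 NaOH → Na2C2O4 + 2 H2O
n(NaOH) per titration = 0.03521 × 0.1963 = 6.912 × 10^-3 mol
From the 1:2 ratio, n(H2C2O4) in each aliquot = 1/2 × 6.912 × 10^-3 = 3.456 × 10^-3 mol
n(H2C2O4) in the whole flask = 3.456 × 10^-3 × 500.0/20.00 = 0.08640 mol
mass of H2C2O4 = 0.08640 × 90.03 = 7.778 g
% H2C2O4 = 7.778 / 13.90 × 100 = 55.96 %

55.96 %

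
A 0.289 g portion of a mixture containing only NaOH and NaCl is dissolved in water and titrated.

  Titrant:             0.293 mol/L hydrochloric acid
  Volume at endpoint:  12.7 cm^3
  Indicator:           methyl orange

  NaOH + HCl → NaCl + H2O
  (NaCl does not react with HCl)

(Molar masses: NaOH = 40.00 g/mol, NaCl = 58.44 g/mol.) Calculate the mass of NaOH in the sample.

n(HCl) = 0.0127 × 0.293 = 3.72 × 10^-3 mol
Let x = n(NaOH), y = n(NaCl).
Titrant: 1x = 3.72 × 10^-3;  mass: 40.00x + 58.44y = 0.289
Solving, x = 3.72 × 10^-3 mol, y = 2.40 × 10^-3 mol
mass of NaOH = 3.72 × 10^-3 × 40.00 = 0.149 g

0.149 g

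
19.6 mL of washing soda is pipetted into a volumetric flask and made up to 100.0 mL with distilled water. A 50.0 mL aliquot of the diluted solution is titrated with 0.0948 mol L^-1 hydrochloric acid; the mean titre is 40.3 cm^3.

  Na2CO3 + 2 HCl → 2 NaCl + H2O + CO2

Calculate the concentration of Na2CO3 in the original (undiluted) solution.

0.195 mol/L

n(HCl) = 0.0403 × 0.0948 = 3.82 × 10^-3 mol
From the 1:2 ratio, n(Na2CO3) in the aliquot = 1/2 × 3.82 × 10^-3 = 1.91 × 10^-3 mol
[Na2CO3]_dilute = 1.91 × 10^-3 / 0.0500 = 0.0382 mol/L
Dilution factor = 100.0 / 19.6 = 5.102
[Na2CO3]_stock = 0.0382 × 5.102 = 0.195 mol/L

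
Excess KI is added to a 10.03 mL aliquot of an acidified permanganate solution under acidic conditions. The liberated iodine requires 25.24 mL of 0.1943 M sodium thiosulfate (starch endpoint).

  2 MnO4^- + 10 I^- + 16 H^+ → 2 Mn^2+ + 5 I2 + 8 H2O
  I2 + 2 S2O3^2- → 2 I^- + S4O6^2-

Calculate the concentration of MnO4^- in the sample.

0.09779 M

n(S2O3^2-) = 0.02524 × 0.1943 = 4.904 × 10^-3 mol
n(I2) = n(S2O3^2-)/2 = 2.452 × 10^-3 mol
From the 2:5 ratio, n(MnO4^-) in the aliquot = 2/5 × 2.452 × 10^-3 = 9.808 × 10^-4 mol
[MnO4^-] = 9.808 × 10^-4 / 0.01003 = 0.09779 mol/L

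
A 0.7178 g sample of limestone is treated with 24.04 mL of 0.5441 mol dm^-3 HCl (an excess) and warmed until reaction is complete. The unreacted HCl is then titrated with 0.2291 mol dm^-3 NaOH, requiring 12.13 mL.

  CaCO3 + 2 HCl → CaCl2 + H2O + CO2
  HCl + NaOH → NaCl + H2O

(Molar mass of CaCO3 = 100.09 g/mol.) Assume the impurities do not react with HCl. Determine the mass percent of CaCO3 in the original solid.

71.82 %

n(HCl) added = 0.02404 × 0.5441 = 0.01308 mol
n(NaOH) used in back-titration = 0.01213 × 0.2291 = 2.779 × 10^-3 mol
n(HCl) left over = 2.779 × 10^-3 mol (1:1 ratio)
n(HCl) consumed by analyte = 0.01308 − 2.779 × 10^-3 = 0.01030 mol
From the 1:2 ratio, n(CaCO3) = 1/2 × 0.01030 = 5.151 × 10^-3 mol
mass of CaCO3 = 5.151 × 10^-3 × 100.09 = 0.5155 g
% CaCO3 = 0.5155 / 0.7178 × 100 = 71.82 %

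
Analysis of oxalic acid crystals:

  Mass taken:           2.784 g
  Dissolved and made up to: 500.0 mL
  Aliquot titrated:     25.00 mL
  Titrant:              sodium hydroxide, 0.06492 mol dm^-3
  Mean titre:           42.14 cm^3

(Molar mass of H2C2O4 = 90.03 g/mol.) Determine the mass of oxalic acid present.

H2C2O4 + 2 NaOH → Na2C2O4 + 2 H2O
n(NaOH) per titration = 0.04214 × 0.06492 = 2.736 × 10^-3 mol
From the 1:2 ratio, n(H2C2O4) in each aliquot = 1/2 × 2.736 × 10^-3 = 1.368 × 10^-3 mol
n(H2C2O4) in the whole flask = 1.368 × 10^-3 × 500.0/25.00 = 0.02736 mol
mass of H2C2O4 = 0.02736 × 90.03 = 2.463 g

2.463 g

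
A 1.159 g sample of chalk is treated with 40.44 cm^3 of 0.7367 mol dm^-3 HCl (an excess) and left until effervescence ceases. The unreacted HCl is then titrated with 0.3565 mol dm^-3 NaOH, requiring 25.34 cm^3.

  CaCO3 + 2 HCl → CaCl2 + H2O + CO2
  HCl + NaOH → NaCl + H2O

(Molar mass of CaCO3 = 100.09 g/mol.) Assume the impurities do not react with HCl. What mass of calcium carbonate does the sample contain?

1.039 g

n(HCl) added = 0.04044 × 0.7367 = 0.02979 mol
n(NaOH) used in back-titration = 0.02534 × 0.3565 = 9.034 × 10^-3 mol
n(HCl) left over = 9.034 × 10^-3 mol (1:1 ratio)
n(HCl) consumed by analyte = 0.02979 − 9.034 × 10^-3 = 0.02076 mol
From the 1:2 ratio, n(CaCO3) = 1/2 × 0.02076 = 0.01038 mol
mass of CaCO3 = 0.01038 × 100.09 = 1.039 g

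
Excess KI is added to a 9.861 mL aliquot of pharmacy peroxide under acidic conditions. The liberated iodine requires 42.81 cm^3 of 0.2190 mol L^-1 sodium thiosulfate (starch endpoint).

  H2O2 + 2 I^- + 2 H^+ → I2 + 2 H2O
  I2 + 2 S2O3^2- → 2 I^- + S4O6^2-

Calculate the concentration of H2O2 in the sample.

0.4754 mol/L

n(S2O3^2-) = 0.04281 × 0.2190 = 9.375 × 10^-3 mol
n(I2) = n(S2O3^2-)/2 = 4.688 × 10^-3 mol
n(H2O2) in the aliquot = 4.688 × 10^-3 mol (1:1 ratio)
[H2O2] = 4.688 × 10^-3 / 0.009861 = 0.4754 mol/L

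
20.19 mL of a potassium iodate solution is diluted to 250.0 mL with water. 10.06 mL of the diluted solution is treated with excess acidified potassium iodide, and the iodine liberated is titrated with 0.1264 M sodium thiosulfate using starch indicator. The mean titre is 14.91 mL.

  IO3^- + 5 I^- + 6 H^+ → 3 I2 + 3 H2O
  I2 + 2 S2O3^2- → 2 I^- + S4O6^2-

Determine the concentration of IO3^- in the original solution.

0.3866 M

n(S2O3^2-) = 0.01491 × 0.1264 = 1.885 × 10^-3 mol
n(I2) = n(S2O3^2-)/2 = 9.423 × 10^-4 mol
From the 1:3 ratio, n(IO3^-) in the aliquot = 1/3 × 9.423 × 10^-4 = 3.141 × 10^-4 mol
[IO3^-]_dilute = 3.141 × 10^-4 / 0.01006 = 0.03122 mol/L
[IO3^-]_original = 0.03122 × 250.0/20.19 = 0.3866 mol/L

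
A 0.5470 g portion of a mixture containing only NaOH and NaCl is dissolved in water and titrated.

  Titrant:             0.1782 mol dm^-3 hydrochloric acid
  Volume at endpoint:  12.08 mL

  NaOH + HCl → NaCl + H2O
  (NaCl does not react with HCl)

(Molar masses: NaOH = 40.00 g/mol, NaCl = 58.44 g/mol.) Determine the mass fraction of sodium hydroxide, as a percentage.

15.74 %

n(HCl) = 0.01208 × 0.1782 = 2.153 × 10^-3 mol
Let x = n(NaOH), y = n(NaCl).
Titrant: 1x = 2.153 × 10^-3;  mass: 40.00x + 58.44y = 0.5470
Solving, x = 2.153 × 10^-3 mol, y = 7.887 × 10^-3 mol
mass of NaOH = 2.153 × 10^-3 × 40.00 = 0.08611 g
% NaOH = 0.08611 / 0.5470 × 100 = 15.74 %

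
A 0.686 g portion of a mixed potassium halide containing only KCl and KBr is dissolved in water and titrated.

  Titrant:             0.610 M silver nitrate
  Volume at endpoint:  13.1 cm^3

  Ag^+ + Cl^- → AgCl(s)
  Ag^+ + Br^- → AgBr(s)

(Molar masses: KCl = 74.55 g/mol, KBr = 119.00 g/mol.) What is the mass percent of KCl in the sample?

64.8 %

n(AgNO3) = 0.0131 × 0.610 = 7.99 × 10^-3 mol
Let x = n(KCl), y = n(KBr).
Titrant: 1x + 1y = 7.99 × 10^-3;  mass: 74.55x + 119.00y = 0.686
Solving, x = 5.96 × 10^-3 mol, y = 2.03 × 10^-3 mol
mass of KCl = 5.96 × 10^-3 × 74.55 = 0.444 g
% KCl = 0.444 / 0.686 × 100 = 64.8 %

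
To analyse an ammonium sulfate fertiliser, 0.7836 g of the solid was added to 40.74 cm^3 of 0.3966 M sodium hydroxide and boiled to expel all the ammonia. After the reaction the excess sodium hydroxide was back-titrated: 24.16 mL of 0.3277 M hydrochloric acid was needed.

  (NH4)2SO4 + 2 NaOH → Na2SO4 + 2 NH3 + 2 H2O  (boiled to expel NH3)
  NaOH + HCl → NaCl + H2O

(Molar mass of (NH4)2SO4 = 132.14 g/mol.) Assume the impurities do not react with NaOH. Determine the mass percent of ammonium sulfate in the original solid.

n(NaOH) added = 0.04074 × 0.3966 = 0.01616 mol
n(HCl) used in back-titration = 0.02416 × 0.3277 = 7.917 × 10^-3 mol
n(NaOH) left over = 7.917 × 10^-3 mol (1:1 ratio)
n(NaOH) consumed by analyte = 0.01616 − 7.917 × 10^-3 = 8.240 × 10^-3 mol
From the 1:2 ratio, n((NH4)2SO4) = 1/2 × 8.240 × 10^-3 = 4.120 × 10^-3 mol
mass of (NH4)2SO4 = 4.120 × 10^-3 × 132.14 = 0.5444 g
% (NH4)2SO4 = 0.5444 / 0.7836 × 100 = 69.48 %

69.48 %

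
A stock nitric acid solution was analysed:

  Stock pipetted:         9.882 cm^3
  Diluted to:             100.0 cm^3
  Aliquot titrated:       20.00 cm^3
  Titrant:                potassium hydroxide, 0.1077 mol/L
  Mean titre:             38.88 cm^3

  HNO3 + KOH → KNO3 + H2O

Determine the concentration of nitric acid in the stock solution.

2.119 mol/L

n(KOH) = 0.03888 × 0.1077 = 4.187 × 10^-3 mol
n(HNO3) in the aliquot = 4.187 × 10^-3 mol (1:1 ratio)
[HNO3]_dilute = 4.187 × 10^-3 / 0.02000 = 0.2094 mol/L
Dilution factor = 100.0 / 9.882 = 10.12
[HNO3]_stock = 0.2094 × 10.12 = 2.119 mol/L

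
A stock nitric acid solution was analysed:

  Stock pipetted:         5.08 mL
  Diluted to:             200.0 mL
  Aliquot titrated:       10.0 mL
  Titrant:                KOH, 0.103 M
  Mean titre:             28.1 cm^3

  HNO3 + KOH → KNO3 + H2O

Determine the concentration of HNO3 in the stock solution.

11.4 M

n(KOH) = 0.0281 × 0.103 = 2.89 × 10^-3 mol
n(HNO3) in the aliquot = 2.89 × 10^-3 mol (1:1 ratio)
[HNO3]_dilute = 2.89 × 10^-3 / 0.0100 = 0.289 mol/L
Dilution factor = 200.0 / 5.08 = 39.37
[HNO3]_stock = 0.289 × 39.37 = 11.4 mol/L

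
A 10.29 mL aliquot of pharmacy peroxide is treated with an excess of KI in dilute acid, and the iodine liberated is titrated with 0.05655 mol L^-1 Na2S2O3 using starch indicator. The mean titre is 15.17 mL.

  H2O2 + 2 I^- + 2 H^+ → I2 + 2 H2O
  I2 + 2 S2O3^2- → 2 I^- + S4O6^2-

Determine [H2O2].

n(S2O3^2-) = 0.01517 × 0.05655 = 8.579 × 10^-4 mol
n(I2) = n(S2O3^2-)/2 = 4.289 × 10^-4 mol
n(H2O2) in the aliquot = 4.289 × 10^-4 mol (1:1 ratio)
[H2O2] = 4.289 × 10^-4 / 0.01029 = 0.04168 mol/L

0.04168 mol/L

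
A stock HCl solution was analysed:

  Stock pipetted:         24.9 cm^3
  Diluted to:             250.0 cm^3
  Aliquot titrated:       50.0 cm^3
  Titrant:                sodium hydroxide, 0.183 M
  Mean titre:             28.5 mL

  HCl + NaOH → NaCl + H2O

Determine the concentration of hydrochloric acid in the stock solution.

n(NaOH) = 0.0285 × 0.183 = 5.22 × 10^-3 mol
n(HCl) in the aliquot = 5.22 × 10^-3 mol (1:1 ratio)
[HCl]_dilute = 5.22 × 10^-3 / 0.0500 = 0.104 mol/L
Dilution factor = 250.0 / 24.9 = 10.04
[HCl]_stock = 0.104 × 10.04 = 1.05 mol/L

1.05 M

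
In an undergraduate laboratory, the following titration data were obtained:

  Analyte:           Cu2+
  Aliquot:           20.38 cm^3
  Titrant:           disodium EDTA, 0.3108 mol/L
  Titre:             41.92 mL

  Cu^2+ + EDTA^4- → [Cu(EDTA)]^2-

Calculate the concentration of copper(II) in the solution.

0.6393 mol/L

n(EDTA) = 0.04192 L × 0.3108 mol/L = 0.01303 mol
n(Cu2+) = 0.01303 mol (1:1 mole ratio)
[Cu2+] = 0.01303 mol / 0.02038 L = 0.6393 mol/L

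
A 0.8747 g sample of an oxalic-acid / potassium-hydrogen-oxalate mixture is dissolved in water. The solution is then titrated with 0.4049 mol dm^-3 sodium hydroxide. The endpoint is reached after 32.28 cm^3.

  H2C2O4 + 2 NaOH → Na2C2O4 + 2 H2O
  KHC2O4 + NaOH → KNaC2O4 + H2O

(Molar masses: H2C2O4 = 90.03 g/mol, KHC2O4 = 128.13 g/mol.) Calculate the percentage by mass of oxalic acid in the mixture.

n(NaOH) = 0.03228 × 0.4049 = 0.01307 mol
Let x = n(H2C2O4), y = n(KHC2O4).
Titrant: 2x + 1y = 0.01307;  mass: 90.03x + 128.13y = 0.8747
Solving, x = 4.812 × 10^-3 mol, y = 3.445 × 10^-3 mol
mass of H2C2O4 = 4.812 × 10^-3 × 90.03 = 0.4333 g
% H2C2O4 = 0.4333 / 0.8747 × 100 = 49.53 %

49.53 %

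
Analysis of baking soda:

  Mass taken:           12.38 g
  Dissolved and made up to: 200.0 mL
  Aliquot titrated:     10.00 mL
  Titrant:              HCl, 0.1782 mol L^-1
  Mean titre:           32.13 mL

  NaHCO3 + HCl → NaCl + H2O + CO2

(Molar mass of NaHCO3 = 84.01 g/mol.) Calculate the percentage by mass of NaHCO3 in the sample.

n(HCl) per titration = 0.03213 × 0.1782 = 5.726 × 10^-3 mol
n(NaHCO3) in each aliquot = 5.726 × 10^-3 mol (1:1 ratio)
n(NaHCO3) in the whole flask = 5.726 × 10^-3 × 200.0/10.00 = 0.1145 mol
mass of NaHCO3 = 0.1145 × 84.01 = 9.620 g
% NaHCO3 = 9.620 / 12.38 × 100 = 77.71 %

77.71 %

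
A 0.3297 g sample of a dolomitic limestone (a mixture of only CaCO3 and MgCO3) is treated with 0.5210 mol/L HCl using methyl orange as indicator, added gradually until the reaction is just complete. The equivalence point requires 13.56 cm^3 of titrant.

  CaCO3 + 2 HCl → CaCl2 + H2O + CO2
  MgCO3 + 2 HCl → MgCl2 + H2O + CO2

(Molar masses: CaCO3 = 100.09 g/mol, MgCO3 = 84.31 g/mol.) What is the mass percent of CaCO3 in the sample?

61.34 %

n(HCl) = 0.01356 × 0.5210 = 7.065 × 10^-3 mol
Let x = n(CaCO3), y = n(MgCO3).
Titrant: 2x + 2y = 7.065 × 10^-3;  mass: 100.09x + 84.31y = 0.3297
Solving, x = 2.021 × 10^-3 mol, y = 1.512 × 10^-3 mol
mass of CaCO3 = 2.021 × 10^-3 × 100.09 = 0.2022 g
% CaCO3 = 0.2022 / 0.3297 × 100 = 61.34 %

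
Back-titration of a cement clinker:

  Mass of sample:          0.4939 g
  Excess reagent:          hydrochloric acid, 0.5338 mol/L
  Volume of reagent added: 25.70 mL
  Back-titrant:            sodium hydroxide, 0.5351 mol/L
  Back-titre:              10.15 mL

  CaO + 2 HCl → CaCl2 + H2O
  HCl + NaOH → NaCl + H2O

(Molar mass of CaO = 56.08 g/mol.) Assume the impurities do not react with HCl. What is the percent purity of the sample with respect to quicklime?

47.05 %

n(HCl) added = 0.02570 × 0.5338 = 0.01372 mol
n(NaOH) used in back-titration = 0.01015 × 0.5351 = 5.431 × 10^-3 mol
n(HCl) left over = 5.431 × 10^-3 mol (1:1 ratio)
n(HCl) consumed by analyte = 0.01372 − 5.431 × 10^-3 = 8.287 × 10^-3 mol
From the 1:2 ratio, n(CaO) = 1/2 × 8.287 × 10^-3 = 4.144 × 10^-3 mol
mass of CaO = 4.144 × 10^-3 × 56.08 = 0.2324 g
% CaO = 0.2324 / 0.4939 × 100 = 47.05 %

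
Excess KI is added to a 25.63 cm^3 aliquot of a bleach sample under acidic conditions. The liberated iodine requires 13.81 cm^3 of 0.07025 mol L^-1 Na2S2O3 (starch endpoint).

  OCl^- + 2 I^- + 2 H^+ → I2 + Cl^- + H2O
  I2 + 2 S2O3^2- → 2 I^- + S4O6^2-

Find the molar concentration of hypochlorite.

0.01893 mol/L

n(S2O3^2-) = 0.01381 × 0.07025 = 9.702 × 10^-4 mol
n(I2) = n(S2O3^2-)/2 = 4.851 × 10^-4 mol
n(OCl^-) in the aliquot = 4.851 × 10^-4 mol (1:1 ratio)
[OCl^-] = 4.851 × 10^-4 / 0.02563 = 0.01893 mol/L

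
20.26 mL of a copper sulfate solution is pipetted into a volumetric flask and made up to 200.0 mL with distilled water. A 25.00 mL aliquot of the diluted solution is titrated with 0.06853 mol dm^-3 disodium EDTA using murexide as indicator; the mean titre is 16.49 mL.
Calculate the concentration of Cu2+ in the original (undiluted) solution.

Cu^2+ + EDTA^4- → [Cu(EDTA)]^2-
n(EDTA) = 0.01649 × 0.06853 = 1.130 × 10^-3 mol
n(Cu2+) in the aliquot = 1.130 × 10^-3 mol (1:1 ratio)
[Cu2+]_dilute = 1.130 × 10^-3 / 0.02500 = 0.04520 mol/L
Dilution factor = 200.0 / 20.26 = 9.872
[Cu2+]_stock = 0.04520 × 9.872 = 0.4462 mol/L

0.4462 mol/L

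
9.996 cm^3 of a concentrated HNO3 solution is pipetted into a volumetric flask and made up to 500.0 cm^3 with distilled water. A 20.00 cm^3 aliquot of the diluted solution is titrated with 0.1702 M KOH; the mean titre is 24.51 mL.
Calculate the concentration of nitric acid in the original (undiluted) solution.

10.43 M

HNO3 + KOH → KNO3 + H2O
n(KOH) = 0.02451 × 0.1702 = 4.172 × 10^-3 mol
n(HNO3) in the aliquot = 4.172 × 10^-3 mol (1:1 ratio)
[HNO3]_dilute = 4.172 × 10^-3 / 0.02000 = 0.2086 mol/L
Dilution factor = 500.0 / 9.996 = 50.02
[HNO3]_stock = 0.2086 × 50.02 = 10.43 mol/L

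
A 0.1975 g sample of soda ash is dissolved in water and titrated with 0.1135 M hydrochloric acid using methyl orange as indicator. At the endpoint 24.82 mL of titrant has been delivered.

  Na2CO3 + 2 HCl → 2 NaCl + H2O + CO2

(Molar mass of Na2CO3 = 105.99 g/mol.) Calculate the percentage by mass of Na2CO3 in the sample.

75.59 %

n(HCl) = 0.02482 L × 0.1135 mol/L = 2.817 × 10^-3 mol
From the 1:2 ratio, n(Na2CO3) = 1/2 × 2.817 × 10^-3 = 1.409 × 10^-3 mol
mass of Na2CO3 = 1.409 × 10^-3 × 105.99 g/mol = 0.1493 g
% Na2CO3 = 0.1493 / 0.1975 × 100 = 75.59 %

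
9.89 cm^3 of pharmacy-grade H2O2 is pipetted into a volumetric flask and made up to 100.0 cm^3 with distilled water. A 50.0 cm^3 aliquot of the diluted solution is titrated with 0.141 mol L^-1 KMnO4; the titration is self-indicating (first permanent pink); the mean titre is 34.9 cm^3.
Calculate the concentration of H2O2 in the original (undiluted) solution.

2.49 mol/L

2 MnO4^- + 5 H2O2 + 6 H^+ → 2 Mn^2+ + 5 O2 + 8 H2O
n(KMnO4) = 0.0349 × 0.141 = 4.92 × 10^-3 mol
From the 5:2 ratio, n(H2O2) in the aliquot = 5/2 × 4.92 × 10^-3 = 0.0123 mol
[H2O2]_dilute = 0.0123 / 0.0500 = 0.246 mol/L
Dilution factor = 100.0 / 9.89 = 10.11
[H2O2]_stock = 0.246 × 10.11 = 2.49 mol/L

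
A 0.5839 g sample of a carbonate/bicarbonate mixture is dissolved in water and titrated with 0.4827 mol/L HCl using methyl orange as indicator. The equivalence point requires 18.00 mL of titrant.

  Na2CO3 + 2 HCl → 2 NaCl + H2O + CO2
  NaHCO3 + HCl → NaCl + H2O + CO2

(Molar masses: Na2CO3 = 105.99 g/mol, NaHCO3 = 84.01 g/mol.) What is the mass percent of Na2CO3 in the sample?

n(HCl) = 0.01800 × 0.4827 = 8.689 × 10^-3 mol
Let x = n(Na2CO3), y = n(NaHCO3).
Titrant: 2x + 1y = 8.689 × 10^-3;  mass: 105.99x + 84.01y = 0.5839
Solving, x = 2.354 × 10^-3 mol, y = 3.980 × 10^-3 mol
mass of Na2CO3 = 2.354 × 10^-3 × 105.99 = 0.2495 g
% Na2CO3 = 0.2495 / 0.5839 × 100 = 42.73 %

42.73 %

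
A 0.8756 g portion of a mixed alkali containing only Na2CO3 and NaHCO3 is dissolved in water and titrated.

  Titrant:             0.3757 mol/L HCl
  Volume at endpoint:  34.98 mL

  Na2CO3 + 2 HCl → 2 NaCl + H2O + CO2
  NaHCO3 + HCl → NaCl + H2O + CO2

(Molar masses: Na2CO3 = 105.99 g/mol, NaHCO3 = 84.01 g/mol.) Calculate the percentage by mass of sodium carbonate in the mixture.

44.58 %

n(HCl) = 0.03498 × 0.3757 = 0.01314 mol
Let x = n(Na2CO3), y = n(NaHCO3).
Titrant: 2x + 1y = 0.01314;  mass: 105.99x + 84.01y = 0.8756
Solving, x = 3.683 × 10^-3 mol, y = 5.776 × 10^-3 mol
mass of Na2CO3 = 3.683 × 10^-3 × 105.99 = 0.3904 g
% Na2CO3 = 0.3904 / 0.8756 × 100 = 44.58 %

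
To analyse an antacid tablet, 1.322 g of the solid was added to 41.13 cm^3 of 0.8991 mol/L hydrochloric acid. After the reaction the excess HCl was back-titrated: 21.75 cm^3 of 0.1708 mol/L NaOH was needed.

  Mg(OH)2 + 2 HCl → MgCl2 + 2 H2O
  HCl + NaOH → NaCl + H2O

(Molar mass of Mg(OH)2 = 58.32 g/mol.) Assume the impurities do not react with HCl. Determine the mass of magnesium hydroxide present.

n(HCl) added = 0.04113 × 0.8991 = 0.03698 mol
n(NaOH) used in back-titration = 0.02175 × 0.1708 = 3.715 × 10^-3 mol
n(HCl) left over = 3.715 × 10^-3 mol (1:1 ratio)
n(HCl) consumed by analyte = 0.03698 − 3.715 × 10^-3 = 0.03327 mol
From the 1:2 ratio, n(Mg(OH)2) = 1/2 × 0.03327 = 0.01663 mol
mass of Mg(OH)2 = 0.01663 × 58.32 = 0.9700 g

0.9700 g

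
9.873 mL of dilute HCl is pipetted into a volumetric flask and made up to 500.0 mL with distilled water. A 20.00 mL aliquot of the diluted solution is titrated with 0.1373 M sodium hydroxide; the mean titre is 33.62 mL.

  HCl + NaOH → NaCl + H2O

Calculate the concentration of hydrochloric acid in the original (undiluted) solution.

n(NaOH) = 0.03362 × 0.1373 = 4.616 × 10^-3 mol
n(HCl) in the aliquot = 4.616 × 10^-3 mol (1:1 ratio)
[HCl]_dilute = 4.616 × 10^-3 / 0.02000 = 0.2308 mol/L
Dilution factor = 500.0 / 9.873 = 50.64
[HCl]_stock = 0.2308 × 50.64 = 11.69 mol/L

11.69 M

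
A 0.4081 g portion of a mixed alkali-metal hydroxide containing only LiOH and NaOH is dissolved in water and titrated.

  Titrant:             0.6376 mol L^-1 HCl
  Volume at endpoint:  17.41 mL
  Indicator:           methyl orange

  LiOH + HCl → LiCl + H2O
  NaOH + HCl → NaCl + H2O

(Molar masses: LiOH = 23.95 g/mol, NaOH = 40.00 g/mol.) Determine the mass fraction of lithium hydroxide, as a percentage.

n(HCl) = 0.01741 × 0.6376 = 0.01110 mol
Let x = n(LiOH), y = n(NaOH).
Titrant: 1x + 1y = 0.01110;  mass: 23.95x + 40.00y = 0.4081
Solving, x = 2.238 × 10^-3 mol, y = 8.862 × 10^-3 mol
mass of LiOH = 2.238 × 10^-3 × 23.95 = 0.05361 g
% LiOH = 0.05361 / 0.4081 × 100 = 13.14 %

13.14 %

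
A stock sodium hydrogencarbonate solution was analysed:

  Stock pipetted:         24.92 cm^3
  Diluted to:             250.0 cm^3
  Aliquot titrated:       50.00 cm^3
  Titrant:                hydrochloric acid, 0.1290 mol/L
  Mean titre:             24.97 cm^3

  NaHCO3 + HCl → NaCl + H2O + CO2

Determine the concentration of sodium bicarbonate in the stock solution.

n(HCl) = 0.02497 × 0.1290 = 3.221 × 10^-3 mol
n(NaHCO3) in the aliquot = 3.221 × 10^-3 mol (1:1 ratio)
[NaHCO3]_dilute = 3.221 × 10^-3 / 0.05000 = 0.06442 mol/L
Dilution factor = 250.0 / 24.92 = 10.03
[NaHCO3]_stock = 0.06442 × 10.03 = 0.6463 mol/L

0.6463 mol/L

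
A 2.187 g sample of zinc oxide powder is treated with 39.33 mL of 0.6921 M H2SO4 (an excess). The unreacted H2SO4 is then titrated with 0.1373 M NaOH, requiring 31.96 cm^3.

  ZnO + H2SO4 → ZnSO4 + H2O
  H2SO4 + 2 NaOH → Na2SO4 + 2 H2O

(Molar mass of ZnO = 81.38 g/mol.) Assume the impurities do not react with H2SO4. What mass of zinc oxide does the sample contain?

n(H2SO4) added = 0.03933 × 0.6921 = 0.02722 mol
n(NaOH) used in back-titration = 0.03196 × 0.1373 = 4.388 × 10^-3 mol
From the 1:2 ratio, n(H2SO4) left over = 1/2 × 4.388 × 10^-3 = 2.194 × 10^-3 mol
n(H2SO4) consumed by analyte = 0.02722 − 2.194 × 10^-3 = 0.02503 mol
n(ZnO) = 0.02503 mol (1:1 ratio)
mass of ZnO = 0.02503 × 81.38 = 2.037 g

2.037 g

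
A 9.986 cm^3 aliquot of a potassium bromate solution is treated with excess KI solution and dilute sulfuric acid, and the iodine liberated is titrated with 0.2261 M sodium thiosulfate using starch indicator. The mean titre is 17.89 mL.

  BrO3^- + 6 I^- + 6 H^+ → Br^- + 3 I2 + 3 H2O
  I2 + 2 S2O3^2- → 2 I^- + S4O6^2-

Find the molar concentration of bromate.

0.06751 M

n(S2O3^2-) = 0.01789 × 0.2261 = 4.045 × 10^-3 mol
n(I2) = n(S2O3^2-)/2 = 2.022 × 10^-3 mol
From the 1:3 ratio, n(BrO3^-) in the aliquot = 1/3 × 2.022 × 10^-3 = 6.742 × 10^-4 mol
[BrO3^-] = 6.742 × 10^-4 / 0.009986 = 0.06751 mol/L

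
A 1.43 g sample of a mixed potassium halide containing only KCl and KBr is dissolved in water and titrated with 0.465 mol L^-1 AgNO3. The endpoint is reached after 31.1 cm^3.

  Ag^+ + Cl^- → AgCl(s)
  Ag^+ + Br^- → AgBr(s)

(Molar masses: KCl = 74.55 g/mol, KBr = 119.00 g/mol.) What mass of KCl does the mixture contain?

0.488 g

n(AgNO3) = 0.0311 × 0.465 = 0.0145 mol
Let x = n(KCl), y = n(KBr).
Titrant: 1x + 1y = 0.0145;  mass: 74.55x + 119.00y = 1.43
Solving, x = 6.54 × 10^-3 mol, y = 7.92 × 10^-3 mol
mass of KCl = 6.54 × 10^-3 × 74.55 = 0.488 g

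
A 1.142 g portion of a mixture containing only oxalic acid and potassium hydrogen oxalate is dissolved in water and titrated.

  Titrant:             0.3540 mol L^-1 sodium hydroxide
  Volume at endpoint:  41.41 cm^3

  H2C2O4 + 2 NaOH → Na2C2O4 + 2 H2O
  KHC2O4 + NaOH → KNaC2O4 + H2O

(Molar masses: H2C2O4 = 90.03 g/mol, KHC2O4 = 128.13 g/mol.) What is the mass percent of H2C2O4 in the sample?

34.92 %

n(NaOH) = 0.04141 × 0.3540 = 0.01466 mol
Let x = n(H2C2O4), y = n(KHC2O4).
Titrant: 2x + 1y = 0.01466;  mass: 90.03x + 128.13y = 1.142
Solving, x = 4.429 × 10^-3 mol, y = 5.801 × 10^-3 mol
mass of H2C2O4 = 4.429 × 10^-3 × 90.03 = 0.3988 g
% H2C2O4 = 0.3988 / 1.142 × 100 = 34.92 %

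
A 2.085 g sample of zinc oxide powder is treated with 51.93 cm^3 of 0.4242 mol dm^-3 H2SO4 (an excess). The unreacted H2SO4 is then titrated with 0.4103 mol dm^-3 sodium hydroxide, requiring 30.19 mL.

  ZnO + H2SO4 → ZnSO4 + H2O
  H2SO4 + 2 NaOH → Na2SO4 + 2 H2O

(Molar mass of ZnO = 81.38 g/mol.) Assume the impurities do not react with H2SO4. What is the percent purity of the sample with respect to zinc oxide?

61.81 %

n(H2SO4) added = 0.05193 × 0.4242 = 0.02203 mol
n(NaOH) used in back-titration = 0.03019 × 0.4103 = 0.01239 mol
From the 1:2 ratio, n(H2SO4) left over = 1/2 × 0.01239 = 6.193 × 10^-3 mol
n(H2SO4) consumed by analyte = 0.02203 − 6.193 × 10^-3 = 0.01584 mol
n(ZnO) = 0.01584 mol (1:1 ratio)
mass of ZnO = 0.01584 × 81.38 = 1.289 g
% ZnO = 1.289 / 2.085 × 100 = 61.81 %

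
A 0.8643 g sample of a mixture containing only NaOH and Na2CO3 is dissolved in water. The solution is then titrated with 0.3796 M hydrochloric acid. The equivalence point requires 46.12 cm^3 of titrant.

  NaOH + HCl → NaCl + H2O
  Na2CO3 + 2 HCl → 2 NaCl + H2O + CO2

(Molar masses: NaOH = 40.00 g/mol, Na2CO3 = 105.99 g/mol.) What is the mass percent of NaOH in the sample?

22.61 %

n(HCl) = 0.04612 × 0.3796 = 0.01751 mol
Let x = n(NaOH), y = n(Na2CO3).
Titrant: 1x + 2y = 0.01751;  mass: 40.00x + 105.99y = 0.8643
Solving, x = 4.886 × 10^-3 mol, y = 6.311 × 10^-3 mol
mass of NaOH = 4.886 × 10^-3 × 40.00 = 0.1954 g
% NaOH = 0.1954 / 0.8643 × 100 = 22.61 %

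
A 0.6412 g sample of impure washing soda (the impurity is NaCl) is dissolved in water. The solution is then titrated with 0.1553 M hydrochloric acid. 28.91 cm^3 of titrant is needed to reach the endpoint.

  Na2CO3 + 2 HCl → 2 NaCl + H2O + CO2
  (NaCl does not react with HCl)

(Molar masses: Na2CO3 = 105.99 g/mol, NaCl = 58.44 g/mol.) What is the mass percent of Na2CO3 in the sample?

n(HCl) = 0.02891 × 0.1553 = 4.490 × 10^-3 mol
Let x = n(Na2CO3), y = n(NaCl).
Titrant: 2x = 4.490 × 10^-3;  mass: 105.99x + 58.44y = 0.6412
Solving, x = 2.245 × 10^-3 mol, y = 6.901 × 10^-3 mol
mass of Na2CO3 = 2.245 × 10^-3 × 105.99 = 0.2379 g
% Na2CO3 = 0.2379 / 0.6412 × 100 = 37.11 %

37.11 %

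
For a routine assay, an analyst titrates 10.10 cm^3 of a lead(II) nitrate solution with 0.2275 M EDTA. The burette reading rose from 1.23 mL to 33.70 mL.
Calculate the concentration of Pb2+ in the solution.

Pb^2+ + EDTA^4- → [Pb(EDTA)]^2-
n(EDTA) = 0.03247 L × 0.2275 mol/L = 7.387 × 10^-3 mol
n(Pb2+) = 7.387 × 10^-3 mol (1:1 mole ratio)
[Pb2+] = 7.387 × 10^-3 mol / 0.01010 L = 0.7314 mol/L

0.7314 M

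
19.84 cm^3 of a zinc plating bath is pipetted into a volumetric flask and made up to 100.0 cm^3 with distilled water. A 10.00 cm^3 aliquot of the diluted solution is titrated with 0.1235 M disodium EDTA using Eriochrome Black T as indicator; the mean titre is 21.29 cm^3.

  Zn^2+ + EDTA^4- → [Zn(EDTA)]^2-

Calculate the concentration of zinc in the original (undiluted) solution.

n(EDTA) = 0.02129 × 0.1235 = 2.629 × 10^-3 mol
n(Zn2+) in the aliquot = 2.629 × 10^-3 mol (1:1 ratio)
[Zn2+]_dilute = 2.629 × 10^-3 / 0.01000 = 0.2629 mol/L
Dilution factor = 100.0 / 19.84 = 5.040
[Zn2+]_stock = 0.2629 × 5.040 = 1.325 mol/L

1.325 M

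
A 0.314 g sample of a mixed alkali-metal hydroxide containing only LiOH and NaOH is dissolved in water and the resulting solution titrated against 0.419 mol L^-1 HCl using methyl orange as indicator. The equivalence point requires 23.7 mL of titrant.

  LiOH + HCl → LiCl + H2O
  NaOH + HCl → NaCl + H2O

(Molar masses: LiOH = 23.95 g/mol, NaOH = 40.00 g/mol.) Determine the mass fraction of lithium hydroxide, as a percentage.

39.5 %

n(HCl) = 0.0237 × 0.419 = 9.93 × 10^-3 mol
Let x = n(LiOH), y = n(NaOH).
Titrant: 1x + 1y = 9.93 × 10^-3;  mass: 23.95x + 40.00y = 0.314
Solving, x = 5.18 × 10^-3 mol, y = 4.75 × 10^-3 mol
mass of LiOH = 5.18 × 10^-3 × 23.95 = 0.124 g
% LiOH = 0.124 / 0.314 × 100 = 39.5 %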